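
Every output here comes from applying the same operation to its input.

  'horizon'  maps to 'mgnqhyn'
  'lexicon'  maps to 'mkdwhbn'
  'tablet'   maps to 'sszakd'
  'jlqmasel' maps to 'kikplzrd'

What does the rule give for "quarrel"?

The rule is to move the last character to the front, then shift every letter 1 place backward in the alphabet (wrapping around).
Applying both steps to "quarrel": "lquarre", then "kptzqqd".

kptzqqd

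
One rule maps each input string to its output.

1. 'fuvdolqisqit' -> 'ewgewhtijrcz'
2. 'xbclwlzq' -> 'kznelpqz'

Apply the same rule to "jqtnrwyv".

fkmjxehb

Rule — swap the front and back halves of the string, then shift every letter 12 places backward in the alphabet (wrapping around).
On "jqtnrwyv" that produces "fkmjxehb".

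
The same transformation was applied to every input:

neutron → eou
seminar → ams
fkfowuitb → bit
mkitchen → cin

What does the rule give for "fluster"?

The transformation: sort the characters into alphabetical order, then keep one character in every 3, starting at position 1 (positions 1st, 4th, 7th, ...).
For "fluster" the result is "eru".

eru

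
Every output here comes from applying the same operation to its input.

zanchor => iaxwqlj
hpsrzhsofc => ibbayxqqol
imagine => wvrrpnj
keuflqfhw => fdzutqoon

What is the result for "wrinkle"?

fawutrn

Rule — sort the characters into reverse alphabetical order, then shift every letter 9 places forward in the alphabet (wrapping around).
For "wrinkle", step one produces "wrnlkie"; step two turns that into "fawutrn".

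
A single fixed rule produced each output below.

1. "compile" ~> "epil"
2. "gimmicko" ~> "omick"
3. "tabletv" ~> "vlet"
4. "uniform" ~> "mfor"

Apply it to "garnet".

The transformation: delete the first 3 characters, then move the last character to the front.
Working it through for "garnet": intermediate "net", final "tne".

tne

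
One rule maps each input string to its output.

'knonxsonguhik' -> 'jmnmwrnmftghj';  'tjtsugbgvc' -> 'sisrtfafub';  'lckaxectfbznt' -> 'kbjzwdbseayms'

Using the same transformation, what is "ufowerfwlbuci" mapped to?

Looking at the pairs, the operation is to shift every letter 1 place backward in the alphabet (wrapping around).
Doing the same to "ufowerfwlbuci": "tenvdqevkatbh".

tenvdqevkatbh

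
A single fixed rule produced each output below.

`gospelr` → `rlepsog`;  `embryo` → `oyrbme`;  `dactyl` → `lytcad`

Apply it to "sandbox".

Each output is the input with this applied: reverse the string.
For "sandbox" the result is "xobdnas".

xobdnas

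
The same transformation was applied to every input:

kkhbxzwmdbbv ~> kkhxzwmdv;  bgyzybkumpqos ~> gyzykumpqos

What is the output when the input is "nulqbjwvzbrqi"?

nulqjwvzrqi

The transformation: remove every "b".
On "nulqbjwvzbrqi" that produces "nulqjwvzrqi".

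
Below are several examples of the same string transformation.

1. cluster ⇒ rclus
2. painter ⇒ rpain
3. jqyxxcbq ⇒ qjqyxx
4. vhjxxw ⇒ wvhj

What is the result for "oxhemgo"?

What's happening: move the last 3 characters to the front (rotate right by 3), then delete the first 2 characters.
Applying both steps to "oxhemgo": "mgooxhe", then "ooxhe".

ooxhe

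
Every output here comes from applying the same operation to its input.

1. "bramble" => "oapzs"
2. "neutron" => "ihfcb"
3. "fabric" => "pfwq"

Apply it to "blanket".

Rule — shift every letter 12 places backward in the alphabet (wrapping around), then delete the first 2 characters.
Applying both steps to "blanket": "pzobysh", then "obysh".

obysh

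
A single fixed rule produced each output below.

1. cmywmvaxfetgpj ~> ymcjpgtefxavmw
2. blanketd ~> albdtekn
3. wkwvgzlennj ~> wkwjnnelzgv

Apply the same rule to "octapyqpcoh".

Rule — reverse the string, then move the last 3 characters to the front (rotate right by 3).
On "octapyqpcoh": the first step gives "hocpqypatco", and the second then gives "tcohocpqypa".

tcohocpqypa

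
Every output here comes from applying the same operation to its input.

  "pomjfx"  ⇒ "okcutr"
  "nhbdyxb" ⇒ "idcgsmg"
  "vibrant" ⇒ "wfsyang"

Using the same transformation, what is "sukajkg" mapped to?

foplxzp

What's happening: move the first 3 characters to the end (rotate left by 3), then shift every letter 5 places forward in the alphabet (wrapping around).
For "sukajkg", step one produces "ajkgsuk"; step two turns that into "foplxzp".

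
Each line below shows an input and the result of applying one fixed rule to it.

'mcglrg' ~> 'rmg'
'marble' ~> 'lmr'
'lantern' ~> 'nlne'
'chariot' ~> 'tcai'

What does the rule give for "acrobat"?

The pattern: keep every other character starting from the first (positions 1st, 3rd, 5th, ...), then move the last character to the front.
For "acrobat", step one produces "arbt"; step two turns that into "tarb".

tarb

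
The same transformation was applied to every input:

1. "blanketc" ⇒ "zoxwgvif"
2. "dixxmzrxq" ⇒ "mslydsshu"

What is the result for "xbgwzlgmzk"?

In each case the input is transformed by: shift every letter 5 places backward in the alphabet (wrapping around), then move the last 3 characters to the front (rotate right by 3).
Applying both steps to "xbgwzlgmzk": "swbrugbhuf", then "hufswbrugb".

hufswbrugb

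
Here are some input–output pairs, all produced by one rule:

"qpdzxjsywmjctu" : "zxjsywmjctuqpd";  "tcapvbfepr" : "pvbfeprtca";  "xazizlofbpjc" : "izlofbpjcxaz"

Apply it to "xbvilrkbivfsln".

Looking at the pairs, the operation is to move the first 3 characters to the end (rotate left by 3).
"xbvilrkbivfsln" → "ilrkbivfslnxbv".

ilrkbivfslnxbv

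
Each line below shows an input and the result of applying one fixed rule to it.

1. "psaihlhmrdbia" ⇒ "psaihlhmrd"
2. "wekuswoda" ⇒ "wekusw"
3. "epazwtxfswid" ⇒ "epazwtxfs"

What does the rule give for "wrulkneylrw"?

wrulkney

In each case the input is transformed by: delete the last 3 characters.
"wrulkneylrw" → "wrulkney".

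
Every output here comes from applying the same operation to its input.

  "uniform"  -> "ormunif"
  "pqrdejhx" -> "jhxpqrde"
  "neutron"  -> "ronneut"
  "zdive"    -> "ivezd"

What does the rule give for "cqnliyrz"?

yrzcqnli

The rule is to move the last 3 characters to the front (rotate right by 3).
For "cqnliyrz" the result is "yrzcqnli".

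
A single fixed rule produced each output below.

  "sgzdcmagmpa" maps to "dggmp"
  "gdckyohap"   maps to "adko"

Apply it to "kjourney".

The rule is to keep every other character starting from the second (positions 2nd, 4th, 6th, ...), then sort the characters into alphabetical order.
For "kjourney", step one produces "juny"; step two turns that into "jnuy".

jnuy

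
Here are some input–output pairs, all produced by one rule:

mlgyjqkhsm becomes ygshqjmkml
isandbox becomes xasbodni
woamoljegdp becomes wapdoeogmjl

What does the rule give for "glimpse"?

sepgmil

The rule is to sort the characters into reverse alphabetical order, then take characters alternately from the front and the back (1st, last, 2nd, 2nd-last, ...).
Applying both steps to "glimpse": "spmlige", then "sepgmil".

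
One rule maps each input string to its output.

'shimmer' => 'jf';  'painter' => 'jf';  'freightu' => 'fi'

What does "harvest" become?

Rule — keep one character in every 3, starting at position 3 (positions 3rd, 6th, 9th, ...), then shift every letter 1 place forward in the alphabet (wrapping around).
"harvest" → "rs" → "st".

st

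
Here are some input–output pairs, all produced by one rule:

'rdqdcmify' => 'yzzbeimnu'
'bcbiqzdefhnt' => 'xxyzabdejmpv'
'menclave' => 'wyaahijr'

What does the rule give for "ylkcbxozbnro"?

xxyghjkkntuv

The rule is to sort the characters into alphabetical order, then shift every letter 4 places backward in the alphabet (wrapping around).
"ylkcbxozbnro" → "bbcklnoorxyz" → "xxyghjkkntuv".
(Check on "bcbiqzdefhnt": → "bbcdefhinqtz" → "xxyzabdejmpv" ✓)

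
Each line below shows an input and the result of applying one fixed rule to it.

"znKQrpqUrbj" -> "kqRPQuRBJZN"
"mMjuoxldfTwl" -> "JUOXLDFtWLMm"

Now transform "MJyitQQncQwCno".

Rule — flip the case of every letter, then move the first 2 characters to the end (rotate left by 2).
"MJyitQQncQwCno" → "mjYITqqNCqWcNO" → "YITqqNCqWcNOmj".
(Check on "mMjuoxldfTwl": → "MmJUOXLDFtWL" → "JUOXLDFtWLMm" ✓)

YITqqNCqWcNOmj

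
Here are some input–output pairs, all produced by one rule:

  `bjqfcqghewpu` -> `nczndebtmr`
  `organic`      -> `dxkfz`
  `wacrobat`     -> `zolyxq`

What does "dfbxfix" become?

yucfu

Each output is the input with this applied: delete the first 2 characters, then shift every letter 3 places backward in the alphabet (wrapping around).
Working it through for "dfbxfix": intermediate "bxfix", final "yucfu".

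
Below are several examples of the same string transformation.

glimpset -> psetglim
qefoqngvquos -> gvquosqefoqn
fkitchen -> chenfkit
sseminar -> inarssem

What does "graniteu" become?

The rule is to swap the front and back halves of the string.
So "graniteu" becomes "iteugran".

iteugran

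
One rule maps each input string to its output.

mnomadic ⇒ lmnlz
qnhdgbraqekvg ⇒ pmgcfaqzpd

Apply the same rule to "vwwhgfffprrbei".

uvvgfeeeoqq

The rule is to delete the last 3 characters, then shift every letter 1 place backward in the alphabet (wrapping around).
On "vwwhgfffprrbei": the first step gives "vwwhgfffprr", and the second then gives "uvvgfeeeoqq".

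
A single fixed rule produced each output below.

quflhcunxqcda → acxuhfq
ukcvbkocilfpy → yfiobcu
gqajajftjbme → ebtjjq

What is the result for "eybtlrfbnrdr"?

rrbrty

In each case the input is transformed by: reverse the string, then keep every other character starting from the first (positions 1st, 3rd, 5th, ...).
Working it through for "eybtlrfbnrdr": intermediate "rdrnbfrltbye", final "rrbrty".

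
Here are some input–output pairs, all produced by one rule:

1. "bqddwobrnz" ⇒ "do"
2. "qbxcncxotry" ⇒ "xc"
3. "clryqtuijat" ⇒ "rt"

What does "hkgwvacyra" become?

What's happening: keep one character in every 3, starting at position 3 (positions 3rd, 6th, 9th, ...), then delete the last character.
For "hkgwvacyra", step one produces "gar"; step two turns that into "ga".

ga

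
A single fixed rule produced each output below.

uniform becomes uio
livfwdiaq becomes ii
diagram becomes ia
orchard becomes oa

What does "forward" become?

The rule is to delete the last 2 characters, then keep only the vowels.
"forward" → "oa".

oa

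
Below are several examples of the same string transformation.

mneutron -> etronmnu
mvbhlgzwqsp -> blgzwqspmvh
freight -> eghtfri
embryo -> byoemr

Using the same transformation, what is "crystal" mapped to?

What's happening: move the first 3 characters to the end (rotate left by 3), then swap the first and last characters.
So "crystal" becomes "ytalcrs".
(Check on "freight": → "ightfre" → "eghtfri" ✓)

ytalcrs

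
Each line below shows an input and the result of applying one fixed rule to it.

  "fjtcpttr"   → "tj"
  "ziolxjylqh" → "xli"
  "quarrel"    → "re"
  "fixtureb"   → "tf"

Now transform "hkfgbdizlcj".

khd

The transformation: sort the characters into reverse alphabetical order, then keep one character in every 3, starting at position 3 (positions 3rd, 6th, 9th, ...).
For "hkfgbdizlcj", step one produces "zlkjihgfdcb"; step two turns that into "khd".
(Check on "ziolxjylqh": → "zyxqolljih" → "xli" ✓)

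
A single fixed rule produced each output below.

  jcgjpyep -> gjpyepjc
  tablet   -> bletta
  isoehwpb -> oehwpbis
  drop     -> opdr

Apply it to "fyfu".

fufy

The transformation: move the first 2 characters to the end (rotate left by 2).
For "fyfu" the result is "fufy".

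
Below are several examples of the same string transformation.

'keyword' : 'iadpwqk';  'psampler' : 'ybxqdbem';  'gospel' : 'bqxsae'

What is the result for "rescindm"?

The pattern: shift every letter 12 places forward in the alphabet (wrapping around), then move the first 3 characters to the end (rotate left by 3).
Starting from "rescindm": after the first operation, "dqeouzpy"; after the second, "ouzpydqe".

ouzpydqe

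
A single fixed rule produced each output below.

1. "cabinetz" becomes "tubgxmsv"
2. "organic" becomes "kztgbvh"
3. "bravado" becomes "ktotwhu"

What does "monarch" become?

Rule — shift every letter 7 places backward in the alphabet (wrapping around), then move the first character to the end.
On "monarch": the first step gives "fhgtkva", and the second then gives "hgtkvaf".

hgtkvaf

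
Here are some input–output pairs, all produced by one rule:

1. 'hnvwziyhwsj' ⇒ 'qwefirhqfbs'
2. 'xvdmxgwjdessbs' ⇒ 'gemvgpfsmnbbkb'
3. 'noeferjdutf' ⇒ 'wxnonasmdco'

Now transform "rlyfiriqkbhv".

auhorarztkqe

Rule — shift every letter 9 places forward in the alphabet (wrapping around).
For "rlyfiriqkbhv" the result is "auhorarztkqe".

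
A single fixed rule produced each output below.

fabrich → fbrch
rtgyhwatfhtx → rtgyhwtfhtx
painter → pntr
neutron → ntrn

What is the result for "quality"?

What's happening: remove every vowel.
On "quality" that produces "qlty".

qlty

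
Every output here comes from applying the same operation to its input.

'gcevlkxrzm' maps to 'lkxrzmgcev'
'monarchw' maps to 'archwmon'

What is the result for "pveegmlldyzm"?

Each output is the input with this applied: move the last character to the front, then swap the front and back halves of the string.
On "pveegmlldyzm" that produces "mlldyzmpveeg".

mlldyzmpveeg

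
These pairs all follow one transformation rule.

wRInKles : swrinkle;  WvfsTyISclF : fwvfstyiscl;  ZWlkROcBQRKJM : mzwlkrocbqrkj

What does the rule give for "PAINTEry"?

ypainter

What's happening: move the last character to the front, then convert every letter to lowercase.
"PAINTEry" → "yPAINTEr" → "ypainter".
(Check on "WvfsTyISclF": → "FWvfsTyIScl" → "fwvfstyiscl" ✓)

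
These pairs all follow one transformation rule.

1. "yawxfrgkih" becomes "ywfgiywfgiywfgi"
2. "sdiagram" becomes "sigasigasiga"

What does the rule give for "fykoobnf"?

The rule is to keep every other character starting from the first (positions 1st, 3rd, 5th, ...), then write the whole string 3 times in a row.
Starting from "fykoobnf": after the first operation, "fkon"; after the second, "fkonfkonfkon".

fkonfkonfkon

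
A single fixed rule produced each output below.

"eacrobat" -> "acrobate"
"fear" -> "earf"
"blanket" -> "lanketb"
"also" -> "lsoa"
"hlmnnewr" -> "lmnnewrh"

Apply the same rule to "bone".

oneb

The transformation: move the first character to the end.
For "bone" the result is "oneb".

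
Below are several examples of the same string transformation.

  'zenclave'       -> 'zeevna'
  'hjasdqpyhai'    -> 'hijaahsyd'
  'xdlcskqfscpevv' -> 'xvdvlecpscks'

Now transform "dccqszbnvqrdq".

The pattern: take characters alternately from the front and the back (1st, last, 2nd, 2nd-last, ...), then delete the last 2 characters.
Working it through for "dccqszbnvqrdq": intermediate "dqcdcrqqsvznb", final "dqcdcrqqsvz".

dqcdcrqqsvz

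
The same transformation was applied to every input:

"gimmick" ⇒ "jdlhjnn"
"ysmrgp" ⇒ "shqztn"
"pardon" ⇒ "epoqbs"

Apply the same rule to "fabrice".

jdfgbcs

Looking at the pairs, the operation is to shift every letter 1 place forward in the alphabet (wrapping around), then move the last 3 characters to the front (rotate right by 3).
On "fabrice": the first step gives "gbcsjdf", and the second then gives "jdfgbcs".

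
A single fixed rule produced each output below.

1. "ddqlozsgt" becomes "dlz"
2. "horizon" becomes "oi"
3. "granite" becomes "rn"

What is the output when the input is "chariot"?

hr

The rule is to keep every other character starting from the second (positions 2nd, 4th, 6th, ...), then delete the last character.
On "chariot": the first step gives "hro", and the second then gives "hr".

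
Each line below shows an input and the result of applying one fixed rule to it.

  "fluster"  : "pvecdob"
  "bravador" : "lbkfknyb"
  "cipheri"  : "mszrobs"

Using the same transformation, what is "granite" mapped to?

What's happening: shift every letter 10 places forward in the alphabet (wrapping around).
On "granite" that produces "qbkxsdo".

qbkxsdo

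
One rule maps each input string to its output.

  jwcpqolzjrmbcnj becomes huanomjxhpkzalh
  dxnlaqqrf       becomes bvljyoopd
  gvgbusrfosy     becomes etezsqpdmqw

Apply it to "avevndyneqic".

Each output is the input with this applied: shift every letter 2 places backward in the alphabet (wrapping around).
Doing the same to "avevndyneqic": "ytctlbwlcoga".

ytctlbwlcoga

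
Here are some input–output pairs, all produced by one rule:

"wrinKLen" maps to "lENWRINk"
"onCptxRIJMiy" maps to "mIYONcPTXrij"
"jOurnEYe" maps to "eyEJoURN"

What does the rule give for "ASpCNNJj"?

The pattern: move the last 3 characters to the front (rotate right by 3), then flip the case of every letter.
Working it through for "ASpCNNJj": intermediate "NJjASpCN", final "njJasPcn".

njJasPcn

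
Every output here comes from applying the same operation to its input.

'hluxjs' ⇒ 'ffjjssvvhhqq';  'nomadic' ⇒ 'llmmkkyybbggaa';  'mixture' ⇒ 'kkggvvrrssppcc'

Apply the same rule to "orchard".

Looking at the pairs, the operation is to shift every letter 2 places backward in the alphabet (wrapping around), then double every character.
On "orchard": the first step gives "mpafypb", and the second then gives "mmppaaffyyppbb".

mmppaaffyyppbb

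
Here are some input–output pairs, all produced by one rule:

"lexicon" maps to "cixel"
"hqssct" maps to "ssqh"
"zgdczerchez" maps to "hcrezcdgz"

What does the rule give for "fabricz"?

irbaf

The transformation: delete the last 2 characters, then reverse the string.
For "fabricz", step one produces "fabri"; step two turns that into "irbaf".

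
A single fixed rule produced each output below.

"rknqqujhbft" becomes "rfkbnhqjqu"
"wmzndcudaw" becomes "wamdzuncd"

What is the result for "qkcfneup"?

qukecnf

Rule — delete the last character, then take characters alternately from the front and the back (1st, last, 2nd, 2nd-last, ...).
For "qkcfneup" the result is "qukecnf".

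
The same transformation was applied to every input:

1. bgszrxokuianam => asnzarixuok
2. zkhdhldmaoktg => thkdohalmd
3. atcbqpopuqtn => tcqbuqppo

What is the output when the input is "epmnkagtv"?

In each case the input is transformed by: take characters alternately from the front and the back (1st, last, 2nd, 2nd-last, ...), then delete the first 3 characters.
So "epmnkagtv" becomes "tmgnak".
(Check on "atcbqpopuqtn": → "anttcqbuqppo" → "tcqbuqppo" ✓)

tmgnak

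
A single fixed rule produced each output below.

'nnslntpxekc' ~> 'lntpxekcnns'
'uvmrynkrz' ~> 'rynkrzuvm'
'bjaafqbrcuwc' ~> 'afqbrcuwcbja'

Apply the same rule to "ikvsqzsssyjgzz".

Each output is the input with this applied: move the first 3 characters to the end (rotate left by 3).
Applying that to "ikvsqzsssyjgzz" gives "sqzsssyjgzzikv".

sqzsssyjgzzikv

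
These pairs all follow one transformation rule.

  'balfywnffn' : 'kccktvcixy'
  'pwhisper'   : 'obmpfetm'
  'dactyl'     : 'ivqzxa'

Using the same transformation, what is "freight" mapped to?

qedfboc

The rule is to shift every letter 3 places backward in the alphabet (wrapping around), then reverse the string.
"freight" → "cobfdeq" → "qedfboc".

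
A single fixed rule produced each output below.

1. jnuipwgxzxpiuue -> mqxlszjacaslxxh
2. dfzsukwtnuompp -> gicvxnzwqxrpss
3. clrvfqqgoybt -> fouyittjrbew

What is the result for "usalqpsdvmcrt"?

Each output is the input with this applied: shift every letter 3 places forward in the alphabet (wrapping around).
"usalqpsdvmcrt" → "xvdotsvgypfuw".

xvdotsvgypfuw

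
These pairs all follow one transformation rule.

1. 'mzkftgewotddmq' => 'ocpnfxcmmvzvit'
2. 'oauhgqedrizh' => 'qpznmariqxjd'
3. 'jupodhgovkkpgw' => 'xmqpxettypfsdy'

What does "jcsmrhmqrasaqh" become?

The pattern: shift every letter 9 places forward in the alphabet (wrapping around), then move the first 3 characters to the end (rotate left by 3).
Applying both steps to "jcsmrhmqrasaqh": "slbvaqvzajbjzq", then "vaqvzajbjzqslb".

vaqvzajbjzqslb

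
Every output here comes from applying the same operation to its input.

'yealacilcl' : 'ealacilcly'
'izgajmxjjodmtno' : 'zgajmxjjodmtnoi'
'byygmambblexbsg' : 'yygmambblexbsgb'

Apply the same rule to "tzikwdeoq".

zikwdeoqt

What's happening: move the first character to the end.
So "tzikwdeoq" becomes "zikwdeoqt".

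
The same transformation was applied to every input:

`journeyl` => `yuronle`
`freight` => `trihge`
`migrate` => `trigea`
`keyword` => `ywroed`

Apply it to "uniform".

ronmif

The pattern: delete the first character, then sort the characters into reverse alphabetical order.
Applying that to "uniform" gives "ronmif".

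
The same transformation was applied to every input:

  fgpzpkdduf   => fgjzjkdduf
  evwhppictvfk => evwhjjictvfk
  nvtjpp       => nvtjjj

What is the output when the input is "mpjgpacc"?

mjjgjacc

The pattern: replace every "p" with "j".
For "mpjgpacc" the result is "mjjgjacc".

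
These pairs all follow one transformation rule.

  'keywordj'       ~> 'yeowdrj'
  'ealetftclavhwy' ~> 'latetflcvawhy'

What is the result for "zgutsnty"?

Rule — delete the first character, then swap each adjacent pair of characters (1↔2, 3↔4, ...).
Starting from "zgutsnty": after the first operation, "gutsnty"; after the second, "ugsttny".
(Check on "ealetftclavhwy": → "aletftclavhwy" → "latetflcvawhy" ✓)

ugsttny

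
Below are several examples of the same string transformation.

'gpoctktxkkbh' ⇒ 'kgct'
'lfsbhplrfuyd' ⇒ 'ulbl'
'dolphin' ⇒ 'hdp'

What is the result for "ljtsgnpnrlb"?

In each case the input is transformed by: move the last 3 characters to the front (rotate right by 3), then keep one character in every 3, starting at position 1 (positions 1st, 4th, 7th, ...).
Applying both steps to "ljtsgnpnrlb": "rlbljtsgnpn", then "rlsp".

rlsp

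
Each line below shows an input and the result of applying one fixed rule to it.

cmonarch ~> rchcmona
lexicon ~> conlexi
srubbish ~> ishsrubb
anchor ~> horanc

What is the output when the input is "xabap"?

In each case the input is transformed by: move the last 3 characters to the front (rotate right by 3).
Applying that to "xabap" gives "bapxa".

bapxa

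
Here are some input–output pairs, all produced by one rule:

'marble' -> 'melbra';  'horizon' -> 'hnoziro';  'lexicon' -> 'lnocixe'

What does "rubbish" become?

rhsibbu

Rule — reverse the string, then move the last character to the front.
Applying both steps to "rubbish": "hsibbur", then "rhsibbu".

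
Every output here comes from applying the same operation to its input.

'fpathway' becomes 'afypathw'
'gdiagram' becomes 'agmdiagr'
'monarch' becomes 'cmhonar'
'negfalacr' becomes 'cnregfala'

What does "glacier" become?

egrlaci

Looking at the pairs, the operation is to swap the first and last characters, then move the last 2 characters to the front (rotate right by 2).
Applying both steps to "glacier": "rlacieg", then "egrlaci".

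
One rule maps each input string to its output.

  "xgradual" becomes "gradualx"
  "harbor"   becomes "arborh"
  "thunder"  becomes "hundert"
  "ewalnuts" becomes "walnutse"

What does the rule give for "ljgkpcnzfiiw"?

jgkpcnzfiiwl

Looking at the pairs, the operation is to move the first character to the end.
"ljgkpcnzfiiw" → "jgkpcnzfiiwl".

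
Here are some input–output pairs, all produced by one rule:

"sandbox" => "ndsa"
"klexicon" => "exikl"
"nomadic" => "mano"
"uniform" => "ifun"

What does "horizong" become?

The pattern: delete the last 3 characters, then move the first 2 characters to the end (rotate left by 2).
For "horizong", step one produces "horiz"; step two turns that into "rizho".

rizho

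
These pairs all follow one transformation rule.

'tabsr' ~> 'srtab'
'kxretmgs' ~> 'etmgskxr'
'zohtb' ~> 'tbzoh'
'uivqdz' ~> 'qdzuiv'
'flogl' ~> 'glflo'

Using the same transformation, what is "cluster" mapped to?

sterclu

The rule is to move the first 3 characters to the end (rotate left by 3).
So "cluster" becomes "sterclu".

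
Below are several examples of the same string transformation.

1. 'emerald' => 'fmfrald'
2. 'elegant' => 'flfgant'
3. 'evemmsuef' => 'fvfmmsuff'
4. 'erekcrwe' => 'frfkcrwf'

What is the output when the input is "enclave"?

The pattern: replace every "e" with "f".
Applying that to "enclave" gives "fnclavf".

fnclavf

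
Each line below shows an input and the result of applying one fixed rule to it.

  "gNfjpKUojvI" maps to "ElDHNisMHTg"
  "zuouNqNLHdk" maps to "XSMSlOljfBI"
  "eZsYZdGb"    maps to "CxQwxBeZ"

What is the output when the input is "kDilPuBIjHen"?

Each output is the input with this applied: shift every letter 2 places backward in the alphabet (wrapping around), then flip the case of every letter.
"kDilPuBIjHen" → "iBgjNsZGhFcl" → "IbGJnSzgHfCL".

IbGJnSzgHfCL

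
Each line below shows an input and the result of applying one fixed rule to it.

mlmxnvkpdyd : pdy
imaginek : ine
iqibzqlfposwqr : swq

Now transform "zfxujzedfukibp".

Looking at the pairs, the operation is to move the last character to the front, then keep only the last 3 characters.
"zfxujzedfukibp" → "pzfxujzedfukib" → "kib".
(Check on "iqibzqlfposwqr": → "riqibzqlfposwq" → "swq" ✓)

kib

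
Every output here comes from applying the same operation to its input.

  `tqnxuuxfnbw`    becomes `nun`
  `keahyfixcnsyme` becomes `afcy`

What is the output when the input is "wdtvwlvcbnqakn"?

tlba

The rule is to keep one character in every 3, starting at position 3 (positions 3rd, 6th, 9th, ...).
Doing the same to "wdtvwlvcbnqakn": "tlba".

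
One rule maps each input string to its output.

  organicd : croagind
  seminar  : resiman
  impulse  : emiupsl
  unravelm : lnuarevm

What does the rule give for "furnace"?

The pattern: swap each adjacent pair of characters (1↔2, 3↔4, ...), then move the last character to the front.
On "furnace": the first step gives "ufnrcae", and the second then gives "eufnrca".

eufnrca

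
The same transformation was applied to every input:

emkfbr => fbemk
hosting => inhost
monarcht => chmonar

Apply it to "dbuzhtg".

htdbuz

In each case the input is transformed by: delete the last character, then move the last 2 characters to the front (rotate right by 2).
"dbuzhtg" → "dbuzht" → "htdbuz".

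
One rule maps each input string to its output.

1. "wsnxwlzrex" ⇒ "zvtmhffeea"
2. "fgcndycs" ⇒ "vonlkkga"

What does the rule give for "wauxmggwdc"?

uoolkifeec

Looking at the pairs, the operation is to shift every letter 8 places forward in the alphabet (wrapping around), then sort the characters into reverse alphabetical order.
For "wauxmggwdc", step one produces "eicfuooelk"; step two turns that into "uoolkifeec".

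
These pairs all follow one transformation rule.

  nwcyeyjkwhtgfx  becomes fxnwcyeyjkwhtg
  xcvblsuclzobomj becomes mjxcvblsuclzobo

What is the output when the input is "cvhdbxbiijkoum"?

The rule is to move the last 2 characters to the front (rotate right by 2).
On "cvhdbxbiijkoum" that produces "umcvhdbxbiijko".

umcvhdbxbiijko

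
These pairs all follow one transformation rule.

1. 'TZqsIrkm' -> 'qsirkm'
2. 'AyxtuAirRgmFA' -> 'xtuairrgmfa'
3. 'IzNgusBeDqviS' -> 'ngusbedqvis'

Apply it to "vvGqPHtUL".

gqphtul

What's happening: delete the first 2 characters, then convert every letter to lowercase.
Starting from "vvGqPHtUL": after the first operation, "GqPHtUL"; after the second, "gqphtul".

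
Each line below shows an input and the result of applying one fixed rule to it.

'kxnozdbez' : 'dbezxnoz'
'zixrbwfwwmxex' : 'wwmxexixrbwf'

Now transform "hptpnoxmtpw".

The transformation: delete the first character, then swap the front and back halves of the string.
Working it through for "hptpnoxmtpw": intermediate "ptpnoxmtpw", final "xmtpwptpno".

xmtpwptpno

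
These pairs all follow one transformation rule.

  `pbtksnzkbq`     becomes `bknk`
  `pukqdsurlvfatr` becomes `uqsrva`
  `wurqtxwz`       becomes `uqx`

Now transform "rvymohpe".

The transformation: delete the last character, then keep every other character starting from the second (positions 2nd, 4th, 6th, ...).
"rvymohpe" → "rvymohp" → "vmh".

vmh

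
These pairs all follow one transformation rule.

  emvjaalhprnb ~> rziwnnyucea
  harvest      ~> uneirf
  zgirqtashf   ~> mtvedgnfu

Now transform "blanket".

Each output is the input with this applied: delete the last character, then shift every letter 13 places forward in the alphabet (wrapping around) — i.e. ROT13.
Starting from "blanket": after the first operation, "blanke"; after the second, "oynaxr".

oynaxr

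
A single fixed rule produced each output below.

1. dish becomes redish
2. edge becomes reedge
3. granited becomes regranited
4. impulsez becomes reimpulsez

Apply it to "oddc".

The transformation: prepend "re".
Applying that to "oddc" gives "reoddc".

reoddc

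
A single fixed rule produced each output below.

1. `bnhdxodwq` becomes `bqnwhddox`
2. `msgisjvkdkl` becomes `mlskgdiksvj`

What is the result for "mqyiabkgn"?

Looking at the pairs, the operation is to take characters alternately from the front and the back (1st, last, 2nd, 2nd-last, ...).
So "mqyiabkgn" becomes "mnqgykiba".

mnqgykiba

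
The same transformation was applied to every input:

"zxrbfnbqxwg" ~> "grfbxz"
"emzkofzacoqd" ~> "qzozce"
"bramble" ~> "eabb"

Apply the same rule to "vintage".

enav

The pattern: keep every other character starting from the first (positions 1st, 3rd, 5th, ...), then swap the first and last characters.
"vintage" → "vnae" → "enav".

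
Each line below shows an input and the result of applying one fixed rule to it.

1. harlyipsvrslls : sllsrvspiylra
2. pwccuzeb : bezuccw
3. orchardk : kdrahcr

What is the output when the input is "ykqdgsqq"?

Rule — delete the first character, then reverse the string.
"ykqdgsqq" → "kqdgsqq" → "qqsgdqk".

qqsgdqk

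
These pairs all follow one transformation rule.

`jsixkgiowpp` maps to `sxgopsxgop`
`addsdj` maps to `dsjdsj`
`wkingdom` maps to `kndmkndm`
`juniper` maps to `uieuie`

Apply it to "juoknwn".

ukwukw

The rule is to keep every other character starting from the second (positions 2nd, 4th, 6th, ...), then write the whole string twice.
"juoknwn" → "ukw" → "ukwukw".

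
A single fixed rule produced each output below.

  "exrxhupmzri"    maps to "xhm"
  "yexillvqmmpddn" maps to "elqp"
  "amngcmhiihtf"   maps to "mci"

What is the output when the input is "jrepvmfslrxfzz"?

Each output is the input with this applied: delete the last 3 characters, then keep one character in every 3, starting at position 2 (positions 2nd, 5th, 8th, ...).
"jrepvmfslrxfzz" → "jrepvmfslrx" → "rvsx".
(Check on "yexillvqmmpddn": → "yexillvqmmp" → "elqp" ✓)

rvsx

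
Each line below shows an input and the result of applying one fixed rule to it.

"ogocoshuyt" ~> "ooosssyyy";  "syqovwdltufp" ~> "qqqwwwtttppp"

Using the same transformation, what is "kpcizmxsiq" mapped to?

Each output is the input with this applied: keep one character in every 3, starting at position 3 (positions 3rd, 6th, 9th, ...), then repeat every character 3 times.
So "kpcizmxsiq" becomes "cccmmmiii".
(Check on "syqovwdltufp": → "qwtp" → "qqqwwwtttppp" ✓)

cccmmmiii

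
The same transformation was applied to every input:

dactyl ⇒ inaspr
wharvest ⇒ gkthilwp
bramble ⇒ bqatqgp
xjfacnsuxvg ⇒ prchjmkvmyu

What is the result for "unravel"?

Looking at the pairs, the operation is to move the first 3 characters to the end (rotate left by 3), then shift every letter 11 places backward in the alphabet (wrapping around).
Working it through for "unravel": intermediate "avelunr", final "pktajcg".

pktajcg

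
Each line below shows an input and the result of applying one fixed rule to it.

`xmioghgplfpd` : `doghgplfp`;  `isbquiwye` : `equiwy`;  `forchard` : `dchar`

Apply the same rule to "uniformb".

bform

Each output is the input with this applied: delete the first 3 characters, then move the last character to the front.
Applying both steps to "uniformb": "formb", then "bform".
(Check on "isbquiwye": → "quiwye" → "equiwy" ✓)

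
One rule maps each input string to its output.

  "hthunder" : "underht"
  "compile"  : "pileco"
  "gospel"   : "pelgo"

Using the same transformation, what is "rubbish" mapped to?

The transformation: move the first 2 characters to the end (rotate left by 2), then delete the first character.
Applying both steps to "rubbish": "bbishru", then "bishru".
(Check on "compile": → "mpileco" → "pileco" ✓)

bishru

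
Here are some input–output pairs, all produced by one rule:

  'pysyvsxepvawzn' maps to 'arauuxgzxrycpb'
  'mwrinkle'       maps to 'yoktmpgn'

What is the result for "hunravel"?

wjtpxcng

The rule is to shift every letter 2 places forward in the alphabet (wrapping around), then swap each adjacent pair of characters (1↔2, 3↔4, ...).
On "hunravel": the first step gives "jwptcxgn", and the second then gives "wjtpxcng".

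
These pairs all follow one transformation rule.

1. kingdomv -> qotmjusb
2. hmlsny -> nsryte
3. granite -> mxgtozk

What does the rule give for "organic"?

The transformation: shift every letter 6 places forward in the alphabet (wrapping around).
On "organic" that produces "uxmgtoi".

uxmgtoi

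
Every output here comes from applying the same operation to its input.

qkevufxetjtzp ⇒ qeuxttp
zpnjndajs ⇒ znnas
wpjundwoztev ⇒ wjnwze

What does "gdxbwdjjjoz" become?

gxwjjz

The transformation: keep every other character starting from the first (positions 1st, 3rd, 5th, ...).
On "gdxbwdjjjoz" that produces "gxwjjz".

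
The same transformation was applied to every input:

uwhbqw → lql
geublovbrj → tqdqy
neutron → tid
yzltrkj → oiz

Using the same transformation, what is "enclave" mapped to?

cak

Each output is the input with this applied: shift every letter 11 places backward in the alphabet (wrapping around), then keep every other character starting from the second (positions 2nd, 4th, 6th, ...).
On "enclave": the first step gives "tcrapkt", and the second then gives "cak".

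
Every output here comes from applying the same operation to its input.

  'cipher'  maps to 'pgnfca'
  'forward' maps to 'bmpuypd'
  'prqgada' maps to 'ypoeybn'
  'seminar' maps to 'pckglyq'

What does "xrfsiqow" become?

Rule — swap the first and last characters, then shift every letter 2 places backward in the alphabet (wrapping around).
Applying both steps to "xrfsiqow": "wrfsiqox", then "updqgomv".

updqgomv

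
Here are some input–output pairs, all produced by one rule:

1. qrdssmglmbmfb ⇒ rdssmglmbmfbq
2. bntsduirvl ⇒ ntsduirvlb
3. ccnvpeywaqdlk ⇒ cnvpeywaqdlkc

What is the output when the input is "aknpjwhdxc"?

knpjwhdxca

The rule is to move the first character to the end.
On "aknpjwhdxc" that produces "knpjwhdxca".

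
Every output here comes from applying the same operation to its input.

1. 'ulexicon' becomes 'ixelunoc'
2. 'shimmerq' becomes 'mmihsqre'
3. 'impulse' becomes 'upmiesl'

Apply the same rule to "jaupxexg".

xpuajgxe

Each output is the input with this applied: move the last 3 characters to the front (rotate right by 3), then reverse the string.
On "jaupxexg": the first step gives "exgjaupx", and the second then gives "xpuajgxe".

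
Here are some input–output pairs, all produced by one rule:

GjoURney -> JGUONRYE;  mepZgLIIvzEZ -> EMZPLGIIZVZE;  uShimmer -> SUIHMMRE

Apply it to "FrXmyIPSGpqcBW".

RFMXIYSPPGCQWB

Looking at the pairs, the operation is to swap each adjacent pair of characters (1↔2, 3↔4, ...), then convert every letter to uppercase.
On "FrXmyIPSGpqcBW" that produces "RFMXIYSPPGCQWB".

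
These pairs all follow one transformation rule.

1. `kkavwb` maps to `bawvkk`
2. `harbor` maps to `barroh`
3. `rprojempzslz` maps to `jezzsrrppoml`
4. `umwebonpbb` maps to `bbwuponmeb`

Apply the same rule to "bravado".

The pattern: sort the characters into reverse alphabetical order, then move the last 2 characters to the front (rotate right by 2).
Starting from "bravado": after the first operation, "vrodbaa"; after the second, "aavrodb".

aavrodb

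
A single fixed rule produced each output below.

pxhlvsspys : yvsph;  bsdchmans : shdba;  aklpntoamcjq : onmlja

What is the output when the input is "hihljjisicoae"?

ojiihhe

In each case the input is transformed by: keep every other character starting from the first (positions 1st, 3rd, 5th, ...), then sort the characters into reverse alphabetical order.
Starting from "hihljjisicoae": after the first operation, "hhjiioe"; after the second, "ojiihhe".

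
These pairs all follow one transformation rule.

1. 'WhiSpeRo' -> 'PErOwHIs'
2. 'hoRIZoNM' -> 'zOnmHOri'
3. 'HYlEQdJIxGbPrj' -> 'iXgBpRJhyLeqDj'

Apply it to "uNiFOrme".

oRMEUnIf

What's happening: flip the case of every letter, then swap the front and back halves of the string.
Starting from "uNiFOrme": after the first operation, "UnIfoRME"; after the second, "oRMEUnIf".
(Check on "HYlEQdJIxGbPrj": → "hyLeqDjiXgBpRJ" → "iXgBpRJhyLeqDj" ✓)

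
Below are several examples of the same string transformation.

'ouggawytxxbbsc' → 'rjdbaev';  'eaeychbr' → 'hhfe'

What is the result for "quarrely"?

Each output is the input with this applied: shift every letter 3 places forward in the alphabet (wrapping around), then keep every other character starting from the first (positions 1st, 3rd, 5th, ...).
Applying both steps to "quarrely": "txduuhob", then "tduo".

tduo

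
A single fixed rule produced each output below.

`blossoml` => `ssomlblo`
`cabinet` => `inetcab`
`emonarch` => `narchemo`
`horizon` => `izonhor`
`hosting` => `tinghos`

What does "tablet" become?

lettab

In each case the input is transformed by: move the first 3 characters to the end (rotate left by 3).
"tablet" → "lettab".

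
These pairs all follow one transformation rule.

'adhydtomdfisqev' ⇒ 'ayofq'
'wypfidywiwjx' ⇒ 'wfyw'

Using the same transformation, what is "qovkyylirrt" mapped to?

qklr

The pattern: keep one character in every 3, starting at position 1 (positions 1st, 4th, 7th, ...).
"qovkyylirrt" → "qklr".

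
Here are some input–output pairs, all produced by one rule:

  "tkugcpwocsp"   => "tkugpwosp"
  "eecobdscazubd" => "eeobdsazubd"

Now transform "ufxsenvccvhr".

ufxsenvvhr

What's happening: remove every "c".
Applying that to "ufxsenvccvhr" gives "ufxsenvvhr".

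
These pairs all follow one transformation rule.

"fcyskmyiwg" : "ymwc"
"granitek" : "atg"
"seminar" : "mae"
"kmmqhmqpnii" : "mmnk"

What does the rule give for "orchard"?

crr

The transformation: move the first 2 characters to the end (rotate left by 2), then keep one character in every 3, starting at position 1 (positions 1st, 4th, 7th, ...).
On "orchard": the first step gives "chardor", and the second then gives "crr".
(Check on "kmmqhmqpnii": → "mqhmqpniikm" → "mmnk" ✓)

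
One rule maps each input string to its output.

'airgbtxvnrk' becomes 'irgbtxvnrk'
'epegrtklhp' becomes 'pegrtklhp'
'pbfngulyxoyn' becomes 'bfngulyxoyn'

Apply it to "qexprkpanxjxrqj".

What's happening: delete the first character.
"qexprkpanxjxrqj" → "exprkpanxjxrqj".

exprkpanxjxrqj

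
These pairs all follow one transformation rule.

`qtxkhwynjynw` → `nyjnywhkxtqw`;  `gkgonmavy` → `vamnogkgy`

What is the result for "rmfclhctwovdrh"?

rdvowtchlcfmrh

Rule — move the last character to the front, then reverse the string.
For "rmfclhctwovdrh", step one produces "hrmfclhctwovdr"; step two turns that into "rdvowtchlcfmrh".
(Check on "qtxkhwynjynw": → "wqtxkhwynjyn" → "nyjnywhkxtqw" ✓)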